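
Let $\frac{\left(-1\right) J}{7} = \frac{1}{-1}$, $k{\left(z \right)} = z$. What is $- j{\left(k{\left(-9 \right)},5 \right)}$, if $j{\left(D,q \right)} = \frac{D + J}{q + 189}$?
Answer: $\frac{1}{97} \approx 0.010309$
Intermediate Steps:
$J = 7$ ($J = - \frac{7}{-1} = \left(-7\right) \left(-1\right) = 7$)
$j{\left(D,q \right)} = \frac{7 + D}{189 + q}$ ($j{\left(D,q \right)} = \frac{D + 7}{q + 189} = \frac{7 + D}{189 + q}$)
$- j{\left(k{\left(-9 \right)},5 \right)} = - \frac{7 - 9}{189 + 5} = - \frac{-2}{194} = \left(-1\right) \left(- \frac{1}{97}\right) = \frac{1}{97}$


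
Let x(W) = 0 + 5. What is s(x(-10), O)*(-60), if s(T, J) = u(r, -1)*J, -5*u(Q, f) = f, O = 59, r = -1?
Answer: -708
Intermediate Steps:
u(Q, f) = -f/5
x(W) = 5
s(T, J) = J/5 (s(T, J) = (-⅕*(-1))*J = J/5)
s(x(-10), O)*(-60) = ((⅕)*59)*(-60) = (59/5)*(-60) = -708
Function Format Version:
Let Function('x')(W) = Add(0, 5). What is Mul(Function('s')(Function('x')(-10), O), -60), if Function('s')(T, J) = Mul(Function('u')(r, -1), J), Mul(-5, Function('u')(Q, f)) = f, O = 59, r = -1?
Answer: -708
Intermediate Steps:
Function('u')(Q, f) = Mul(Rational(-1, 5), f)
Function('x')(W) = 5
Function('s')(T, J) = Mul(Rational(1, 5), J) (Function('s')(T, J) = Mul(Mul(Rational(-1, 5), -1), J) = Mul(Rational(1, 5), J))
Mul(Function('s')(Function('x')(-10), O), -60) = Mul(Mul(Rational(1, 5), 59), -60) = Mul(Rational(59, 5), -60) = -708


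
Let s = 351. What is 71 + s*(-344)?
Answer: -120673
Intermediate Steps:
71 + s*(-344) = 71 + 351*(-344) = 71 - 120744 = -120673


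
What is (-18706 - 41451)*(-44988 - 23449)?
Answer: 4116964609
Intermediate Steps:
(-18706 - 41451)*(-44988 - 23449) = -60157*(-68437) = 4116964609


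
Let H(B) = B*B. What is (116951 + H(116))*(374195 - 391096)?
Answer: -2204008707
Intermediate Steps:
H(B) = B**2
(116951 + H(116))*(374195 - 391096) = (116951 + 116**2)*(374195 - 391096) = (116951 + 13456)*(-16901) = 130407*(-16901) = -2204008707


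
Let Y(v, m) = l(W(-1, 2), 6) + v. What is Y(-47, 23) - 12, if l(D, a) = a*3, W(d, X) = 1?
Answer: -41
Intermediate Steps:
l(D, a) = 3*a
Y(v, m) = 18 + v (Y(v, m) = 3*6 + v = 18 + v)
Y(-47, 23) - 12 = (18 - 47) - 12 = -29 - 12 = -41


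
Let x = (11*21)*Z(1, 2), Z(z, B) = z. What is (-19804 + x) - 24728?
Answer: -44301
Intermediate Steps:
x = 231 (x = (11*21)*1 = 231*1 = 231)
(-19804 + x) - 24728 = (-19804 + 231) - 24728 = -19573 - 24728 = -44301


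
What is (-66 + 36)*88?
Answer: -2640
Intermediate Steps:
(-66 + 36)*88 = -30*88 = -2640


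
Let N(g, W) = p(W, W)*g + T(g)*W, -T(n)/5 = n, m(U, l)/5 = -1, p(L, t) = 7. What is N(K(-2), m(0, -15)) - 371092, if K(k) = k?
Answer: -371156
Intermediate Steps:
m(U, l) = -5 (m(U, l) = 5*(-1) = -5)
T(n) = -5*n
N(g, W) = 7*g - 5*W*g (N(g, W) = 7*g + (-5*g)*W = 7*g - 5*W*g)
N(K(-2), m(0, -15)) - 371092 = -2*(7 - 5*(-5)) - 371092 = -2*(7 + 25) - 371092 = -2*32 - 371092 = -64 - 371092 = -371156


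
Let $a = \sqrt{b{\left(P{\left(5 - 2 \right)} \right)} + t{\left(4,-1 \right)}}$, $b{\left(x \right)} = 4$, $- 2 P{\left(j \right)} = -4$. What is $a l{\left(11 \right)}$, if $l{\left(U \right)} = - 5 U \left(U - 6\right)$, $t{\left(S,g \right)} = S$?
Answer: $- 550 \sqrt{2} \approx -777.82$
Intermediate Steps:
$P{\left(j \right)} = 2$ ($P{\left(j \right)} = \left(- \frac{1}{2}\right) \left(-4\right) = 2$)
$l{\left(U \right)} = - 5 U \left(-6 + U\right)$
$a = 2 \sqrt{2}$ ($a = \sqrt{4 + 4} = \sqrt{8} = 2 \sqrt{2} \approx 2.8284$)
$a l{\left(11 \right)} = 2 \sqrt{2} \cdot 5 \cdot 11 \left(6 - 11\right) = 2 \sqrt{2} \cdot 5 \cdot 11 \left(-5\right) = 2 \sqrt{2} \left(-275\right) = - 550 \sqrt{2}$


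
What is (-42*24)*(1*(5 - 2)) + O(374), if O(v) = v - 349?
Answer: -2999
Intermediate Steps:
O(v) = -349 + v
(-42*24)*(1*(5 - 2)) + O(374) = (-42*24)*(1*(5 - 2)) + (-349 + 374) = -1008*3 + 25 = -3024 + 25 = -2999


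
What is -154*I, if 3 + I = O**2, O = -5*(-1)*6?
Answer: -138138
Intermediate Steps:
O = 30 (O = 5*6 = 30)
I = 897 (I = -3 + 30**2 = -3 + 900 = 897)
-154*I = -154*897 = -138138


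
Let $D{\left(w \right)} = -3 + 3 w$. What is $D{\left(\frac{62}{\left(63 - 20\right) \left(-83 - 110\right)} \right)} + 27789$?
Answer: $\frac{230595828}{8299} \approx 27786.0$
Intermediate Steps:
$D{\left(\frac{62}{\left(63 - 20\right) \left(-83 - 110\right)} \right)} + 27789 = \left(-3 + 3 \frac{62}{\left(63 - 20\right) \left(-83 - 110\right)}\right) + 27789 = \left(-3 + 3 \frac{62}{43 \left(-193\right)}\right) + 27789 = \left(-3 + 3 \frac{62}{-8299}\right) + 27789 = \left(-3 + 3 \cdot 62 \left(- \frac{1}{8299}\right)\right) + 27789 = \left(-3 + 3 \left(- \frac{62}{8299}\right)\right) + 27789 = \left(-3 - \frac{186}{8299}\right) + 27789 = - \frac{25083}{8299} + 27789 = \frac{230595828}{8299}$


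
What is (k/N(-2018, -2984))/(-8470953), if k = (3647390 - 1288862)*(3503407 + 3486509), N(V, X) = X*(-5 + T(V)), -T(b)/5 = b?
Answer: 228971008384/3540580694985 ≈ 0.064670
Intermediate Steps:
T(b) = -5*b
N(V, X) = X*(-5 - 5*V)
k = 16485912603648 (k = 2358528*6989916 = 16485912603648)
(k/N(-2018, -2984))/(-8470953) = (16485912603648/((-5*(-2984)*(1 - 2018))))/(-8470953) = (16485912603648/((-5*(-2984)*(-2017))))*(-1/8470953) = (16485912603648/(-30093640))*(-1/8470953) = (16485912603648*(-1/30093640))*(-1/8470953) = -2060739075456/3761705*(-1/8470953) = 228971008384/3540580694985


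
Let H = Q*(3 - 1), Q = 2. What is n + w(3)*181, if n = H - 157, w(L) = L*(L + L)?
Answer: 3105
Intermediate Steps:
H = 4 (H = 2*(3 - 1) = 2*2 = 4)
w(L) = 2*L² (w(L) = L*(2*L) = 2*L²)
n = -153 (n = 4 - 157 = -153)
n + w(3)*181 = -153 + (2*3²)*181 = -153 + (2*9)*181 = -153 + 18*181 = -153 + 3258 = 3105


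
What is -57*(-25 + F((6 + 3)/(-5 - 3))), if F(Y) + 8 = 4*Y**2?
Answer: 25479/16 ≈ 1592.4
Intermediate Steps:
F(Y) = -8 + 4*Y**2
-57*(-25 + F((6 + 3)/(-5 - 3))) = -57*(-25 + (-8 + 4*((6 + 3)/(-5 - 3))**2)) = -57*(-25 + (-8 + 4*(9/(-8))**2)) = -57*(-25 + (-8 + 4*(9*(-1/8))**2)) = -57*(-25 + (-8 + 4*(-9/8)**2)) = -57*(-25 + (-8 + 4*(81/64))) = -57*(-25 + (-8 + 81/16)) = -57*(-25 - 47/16) = -57*(-447/16) = 25479/16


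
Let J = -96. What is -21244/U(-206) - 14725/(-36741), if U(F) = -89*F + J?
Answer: -255985627/335041179 ≈ -0.76404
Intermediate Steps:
U(F) = -96 - 89*F (U(F) = -89*F - 96 = -96 - 89*F)
-21244/U(-206) - 14725/(-36741) = -21244/(-96 - 89*(-206)) - 14725/(-36741) = -21244/(-96 + 18334) - 14725*(-1/36741) = -21244/18238 + 14725/36741 = -21244*1/18238 + 14725/36741 = -10622/9119 + 14725/36741 = -255985627/335041179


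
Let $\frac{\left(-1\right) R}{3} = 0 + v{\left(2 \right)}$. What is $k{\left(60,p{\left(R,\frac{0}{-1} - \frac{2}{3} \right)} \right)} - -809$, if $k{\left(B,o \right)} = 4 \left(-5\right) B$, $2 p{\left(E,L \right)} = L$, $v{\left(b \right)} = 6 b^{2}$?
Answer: $-391$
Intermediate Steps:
$R = -72$ ($R = - 3 \left(0 + 6 \cdot 2^{2}\right) = - 3 \left(0 + 6 \cdot 4\right) = - 3 \left(0 + 24\right) = \left(-3\right) 24 = -72$)
$p{\left(E,L \right)} = \frac{L}{2}$
$k{\left(B,o \right)} = - 20 B$
$k{\left(60,p{\left(R,\frac{0}{-1} - \frac{2}{3} \right)} \right)} - -809 = \left(-20\right) 60 - -809 = -1200 + 809 = -391$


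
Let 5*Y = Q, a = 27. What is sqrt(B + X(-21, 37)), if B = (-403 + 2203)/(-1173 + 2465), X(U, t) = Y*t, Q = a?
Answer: 3*sqrt(58306345)/1615 ≈ 14.184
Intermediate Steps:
Q = 27
Y = 27/5 (Y = (1/5)*27 = 27/5 ≈ 5.4000)
X(U, t) = 27*t/5
B = 450/323 (B = 1800/1292 = 1800*(1/1292) = 450/323 ≈ 1.3932)
sqrt(B + X(-21, 37)) = sqrt(450/323 + (27/5)*37) = sqrt(450/323 + 999/5) = sqrt(324927/1615) = 3*sqrt(58306345)/1615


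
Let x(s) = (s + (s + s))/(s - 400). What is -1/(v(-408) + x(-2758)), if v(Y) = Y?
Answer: 1579/640095 ≈ 0.0024668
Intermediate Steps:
x(s) = 3*s/(-400 + s) (x(s) = (s + 2*s)/(-400 + s) = (3*s)/(-400 + s) = 3*s/(-400 + s))
-1/(v(-408) + x(-2758)) = -1/(-408 + 3*(-2758)/(-400 - 2758)) = -1/(-408 + 3*(-2758)/(-3158)) = -1/(-408 + 3*(-2758)*(-1/3158)) = -1/(-408 + 4137/1579) = -1/(-640095/1579) = -1*(-1579/640095) = 1579/640095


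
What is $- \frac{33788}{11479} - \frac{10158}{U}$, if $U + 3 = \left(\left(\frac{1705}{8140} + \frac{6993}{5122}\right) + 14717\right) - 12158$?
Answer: $- \frac{76949892177604}{11127655830239} \approx -6.9152$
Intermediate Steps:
$U = \frac{969392441}{379028}$ ($U = -3 + \left(\left(\left(\frac{1705}{8140} + \frac{6993}{5122}\right) + 14717\right) - 12158\right) = -3 + \left(\left(\left(1705 \cdot \frac{1}{8140} + 6993 \cdot \frac{1}{5122}\right) + 14717\right) - 12158\right) = -3 + \left(\left(\left(\frac{31}{148} + \frac{6993}{5122}\right) + 14717\right) - 12158\right) = -3 + \left(\left(\frac{596873}{379028} + 14717\right) - 12158\right) = -3 + \left(\frac{5578751949}{379028} - 12158\right) = -3 + \frac{970529525}{379028} = \frac{969392441}{379028} \approx 2557.6$)
$- \frac{33788}{11479} - \frac{10158}{U} = - \frac{33788}{11479} - \frac{10158}{\frac{969392441}{379028}} = \left(-33788\right) \frac{1}{11479} - \frac{3850166424}{969392441} = - \frac{33788}{11479} - \frac{3850166424}{969392441} = - \frac{76949892177604}{11127655830239}$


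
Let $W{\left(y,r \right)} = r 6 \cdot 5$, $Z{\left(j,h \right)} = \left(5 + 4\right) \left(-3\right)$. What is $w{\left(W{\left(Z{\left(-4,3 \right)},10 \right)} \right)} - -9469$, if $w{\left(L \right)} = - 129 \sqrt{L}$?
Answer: $9469 - 1290 \sqrt{3} \approx 7234.7$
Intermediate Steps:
$Z{\left(j,h \right)} = -27$ ($Z{\left(j,h \right)} = 9 \left(-3\right) = -27$)
$W{\left(y,r \right)} = 30 r$ ($W{\left(y,r \right)} = 6 r 5 = 30 r$)
$w{\left(W{\left(Z{\left(-4,3 \right)},10 \right)} \right)} - -9469 = - 129 \sqrt{30 \cdot 10} - -9469 = - 129 \sqrt{300} + 9469 = - 129 \cdot 10 \sqrt{3} + 9469 = - 1290 \sqrt{3} + 9469 = 9469 - 1290 \sqrt{3}$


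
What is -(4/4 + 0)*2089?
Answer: -2089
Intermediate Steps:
-(4/4 + 0)*2089 = -(4*(¼) + 0)*2089 = -(1 + 0)*2089 = -1*1*2089 = -1*2089 = -2089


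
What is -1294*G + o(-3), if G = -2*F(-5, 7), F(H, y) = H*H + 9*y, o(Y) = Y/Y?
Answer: 227745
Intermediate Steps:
o(Y) = 1
F(H, y) = H² + 9*y
G = -176 (G = -2*((-5)² + 9*7) = -2*(25 + 63) = -2*88 = -176)
-1294*G + o(-3) = -1294*(-176) + 1 = 227744 + 1 = 227745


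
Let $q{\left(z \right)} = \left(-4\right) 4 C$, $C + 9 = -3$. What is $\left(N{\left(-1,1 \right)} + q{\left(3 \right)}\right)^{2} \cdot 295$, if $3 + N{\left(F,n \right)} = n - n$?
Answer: $10537695$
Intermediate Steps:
$C = -12$ ($C = -9 - 3 = -12$)
$N{\left(F,n \right)} = -3$ ($N{\left(F,n \right)} = -3 + \left(n - n\right) = -3 + 0 = -3$)
$q{\left(z \right)} = 192$ ($q{\left(z \right)} = \left(-4\right) 4 \left(-12\right) = \left(-16\right) \left(-12\right) = 192$)
$\left(N{\left(-1,1 \right)} + q{\left(3 \right)}\right)^{2} \cdot 295 = \left(-3 + 192\right)^{2} \cdot 295 = 189^{2} \cdot 295 = 35721 \cdot 295 = 10537695$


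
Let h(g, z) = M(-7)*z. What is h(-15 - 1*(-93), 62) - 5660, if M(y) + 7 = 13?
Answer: -5288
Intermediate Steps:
M(y) = 6 (M(y) = -7 + 13 = 6)
h(g, z) = 6*z
h(-15 - 1*(-93), 62) - 5660 = 6*62 - 5660 = 372 - 5660 = -5288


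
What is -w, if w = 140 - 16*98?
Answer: 1428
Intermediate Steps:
w = -1428 (w = 140 - 1568 = -1428)
-w = -1*(-1428) = 1428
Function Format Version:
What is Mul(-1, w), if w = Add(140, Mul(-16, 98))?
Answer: 1428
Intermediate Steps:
w = -1428 (w = Add(140, -1568) = -1428)
Mul(-1, w) = Mul(-1, -1428) = 1428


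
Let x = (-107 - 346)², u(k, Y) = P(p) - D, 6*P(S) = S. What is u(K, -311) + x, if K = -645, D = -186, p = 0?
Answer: 205395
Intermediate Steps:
P(S) = S/6
u(k, Y) = 186 (u(k, Y) = (⅙)*0 - 1*(-186) = 0 + 186 = 186)
x = 205209 (x = (-453)² = 205209)
u(K, -311) + x = 186 + 205209 = 205395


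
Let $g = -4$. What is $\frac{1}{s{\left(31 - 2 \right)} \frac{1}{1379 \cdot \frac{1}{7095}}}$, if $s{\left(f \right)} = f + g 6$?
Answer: $\frac{1379}{35475} \approx 0.038872$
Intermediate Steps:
$s{\left(f \right)} = -24 + f$ ($s{\left(f \right)} = f - 24 = -24 + f$)
$\frac{1}{s{\left(31 - 2 \right)} \frac{1}{1379 \cdot \frac{1}{7095}}} = \frac{1}{\left(-24 + \left(31 - 2\right)\right) \frac{1}{1379 \cdot \frac{1}{7095}}} = \frac{1}{\left(-24 + 29\right) \frac{1}{1379 \cdot \frac{1}{7095}}} = \frac{1}{5 \frac{1}{\frac{1379}{7095}}} = \frac{1}{5 \cdot \frac{7095}{1379}} = \frac{1}{\frac{35475}{1379}} = \frac{1379}{35475}$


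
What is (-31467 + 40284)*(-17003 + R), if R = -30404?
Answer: -417987519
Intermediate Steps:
(-31467 + 40284)*(-17003 + R) = (-31467 + 40284)*(-17003 - 30404) = 8817*(-47407) = -417987519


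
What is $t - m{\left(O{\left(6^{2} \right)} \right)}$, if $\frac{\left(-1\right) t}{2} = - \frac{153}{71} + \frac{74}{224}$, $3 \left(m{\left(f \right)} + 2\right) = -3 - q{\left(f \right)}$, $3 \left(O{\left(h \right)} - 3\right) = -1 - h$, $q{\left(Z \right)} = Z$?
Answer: $\frac{126605}{35784} \approx 3.538$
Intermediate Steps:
$O{\left(h \right)} = \frac{8}{3} - \frac{h}{3}$ ($O{\left(h \right)} = 3 + \frac{-1 - h}{3} = 3 - \left(\frac{1}{3} + \frac{h}{3}\right) = \frac{8}{3} - \frac{h}{3}$)
$m{\left(f \right)} = -3 - \frac{f}{3}$ ($m{\left(f \right)} = -2 + \frac{-3 - f}{3} = -2 - \left(1 + \frac{f}{3}\right) = -3 - \frac{f}{3}$)
$t = \frac{14509}{3976}$ ($t = - 2 \left(- \frac{153}{71} + \frac{74}{224}\right) = - 2 \left(\left(-153\right) \frac{1}{71} + 74 \cdot \frac{1}{224}\right) = - 2 \left(- \frac{153}{71} + \frac{37}{112}\right) = \left(-2\right) \left(- \frac{14509}{7952}\right) = \frac{14509}{3976} \approx 3.6491$)
$t - m{\left(O{\left(6^{2} \right)} \right)} = \frac{14509}{3976} - \left(-3 - \frac{\frac{8}{3} - \frac{6^{2}}{3}}{3}\right) = \frac{14509}{3976} - \left(-3 - \frac{\frac{8}{3} - 12}{3}\right) = \frac{14509}{3976} - \left(-3 - - \frac{28}{9}\right) = \frac{14509}{3976} - \left(-3 + \frac{28}{9}\right) = \frac{14509}{3976} - \frac{1}{9} = \frac{126605}{35784}$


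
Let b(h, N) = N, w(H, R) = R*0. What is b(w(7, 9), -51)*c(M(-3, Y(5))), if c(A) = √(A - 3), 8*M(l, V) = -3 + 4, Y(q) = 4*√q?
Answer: -51*I*√46/4 ≈ -86.475*I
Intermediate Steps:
w(H, R) = 0
M(l, V) = ⅛ (M(l, V) = (-3 + 4)/8 = (⅛)*1 = ⅛)
c(A) = √(-3 + A)
b(w(7, 9), -51)*c(M(-3, Y(5))) = -51*√(-3 + ⅛) = -51*I*√46/4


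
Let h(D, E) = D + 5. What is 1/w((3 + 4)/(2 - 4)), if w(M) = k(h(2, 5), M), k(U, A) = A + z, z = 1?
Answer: -⅖ ≈ -0.40000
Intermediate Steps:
h(D, E) = 5 + D
k(U, A) = 1 + A (k(U, A) = A + 1 = 1 + A)
w(M) = 1 + M
1/w((3 + 4)/(2 - 4)) = 1/(1 + (3 + 4)/(2 - 4)) = 1/(1 + 7/(-2)) = 1/(1 + 7*(-½)) = 1/(1 - 7/2) = 1/(-5/2) = -⅖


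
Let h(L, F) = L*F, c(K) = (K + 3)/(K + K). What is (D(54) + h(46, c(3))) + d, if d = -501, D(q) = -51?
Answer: -506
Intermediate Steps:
c(K) = (3 + K)/(2*K) (c(K) = (3 + K)/((2*K)) = (3 + K)*(1/(2*K)) = (3 + K)/(2*K))
h(L, F) = F*L
(D(54) + h(46, c(3))) + d = (-51 + ((½)*(3 + 3)/3)*46) - 501 = (-51 + ((½)*(⅓)*6)*46) - 501 = (-51 + 1*46) - 501 = (-51 + 46) - 501 = -5 - 501 = -506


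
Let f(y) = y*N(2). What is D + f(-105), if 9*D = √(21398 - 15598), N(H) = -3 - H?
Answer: 525 + 10*√58/9 ≈ 533.46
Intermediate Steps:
f(y) = -5*y (f(y) = y*(-3 - 1*2) = y*(-3 - 2) = y*(-5) = -5*y)
D = 10*√58/9 (D = √(21398 - 15598)/9 = √5800/9 = (10*√58)/9 = 10*√58/9 ≈ 8.4620)
D + f(-105) = 10*√58/9 - 5*(-105) = 10*√58/9 + 525 = 525 + 10*√58/9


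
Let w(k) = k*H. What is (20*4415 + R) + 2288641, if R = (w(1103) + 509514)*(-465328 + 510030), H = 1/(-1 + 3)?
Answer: 22803324922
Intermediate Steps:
H = ½ (H = 1/2 = ½ ≈ 0.50000)
w(k) = k/2 (w(k) = k*(½) = k/2)
R = 22800947981 (R = ((½)*1103 + 509514)*(-465328 + 510030) = (1103/2 + 509514)*44702 = (1020131/2)*44702 = 22800947981)
(20*4415 + R) + 2288641 = (20*4415 + 22800947981) + 2288641 = (88300 + 22800947981) + 2288641 = 22801036281 + 2288641 = 22803324922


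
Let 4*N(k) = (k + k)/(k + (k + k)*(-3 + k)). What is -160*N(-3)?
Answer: 80/11 ≈ 7.2727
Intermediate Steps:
N(k) = k/(2*(k + 2*k*(-3 + k))) (N(k) = ((k + k)/(k + (k + k)*(-3 + k)))/4 = ((2*k)/(k + (2*k)*(-3 + k)))/4 = ((2*k)/(k + 2*k*(-3 + k)))/4 = (2*k/(k + 2*k*(-3 + k)))/4 = k/(2*(k + 2*k*(-3 + k))))
-160*N(-3) = -80/(-5 + 2*(-3)) = -80/(-5 - 6) = -80/(-11) = -80*(-1)/11 = -160*(-1/22) = 80/11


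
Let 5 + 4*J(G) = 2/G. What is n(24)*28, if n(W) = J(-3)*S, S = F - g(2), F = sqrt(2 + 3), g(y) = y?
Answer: 238/3 - 119*sqrt(5)/3 ≈ -9.3640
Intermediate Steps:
J(G) = -5/4 + 1/(2*G) (J(G) = -5/4 + (2/G)/4 = -5/4 + 1/(2*G))
F = sqrt(5) ≈ 2.2361
S = -2 + sqrt(5) (S = sqrt(5) - 1*2 = sqrt(5) - 2 = -2 + sqrt(5) ≈ 0.23607)
n(W) = 17/6 - 17*sqrt(5)/12 (n(W) = ((1/4)*(2 - 5*(-3))/(-3))*(-2 + sqrt(5)) = ((1/4)*(-1/3)*(2 + 15))*(-2 + sqrt(5)) = ((1/4)*(-1/3)*17)*(-2 + sqrt(5)) = -17*(-2 + sqrt(5))/12 = 17/6 - 17*sqrt(5)/12)
n(24)*28 = (17/6 - 17*sqrt(5)/12)*28 = 238/3 - 119*sqrt(5)/3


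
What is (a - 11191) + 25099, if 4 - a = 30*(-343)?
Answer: 24202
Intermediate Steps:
a = 10294 (a = 4 - 30*(-343) = 4 - 1*(-10290) = 4 + 10290 = 10294)
(a - 11191) + 25099 = (10294 - 11191) + 25099 = -897 + 25099 = 24202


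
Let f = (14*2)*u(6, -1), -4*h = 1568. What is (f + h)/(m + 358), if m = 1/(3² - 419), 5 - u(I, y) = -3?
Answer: -68880/146779 ≈ -0.46928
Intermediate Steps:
h = -392 (h = -¼*1568 = -392)
u(I, y) = 8 (u(I, y) = 5 - 1*(-3) = 5 + 3 = 8)
m = -1/410 (m = 1/(9 - 419) = 1/(-410) = -1/410 ≈ -0.0024390)
f = 224 (f = (14*2)*8 = 28*8 = 224)
(f + h)/(m + 358) = (224 - 392)/(-1/410 + 358) = -168/146779/410 = -168*410/146779 = -68880/146779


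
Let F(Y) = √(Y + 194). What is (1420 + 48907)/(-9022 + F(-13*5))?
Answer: -454050194/81396355 - 50327*√129/81396355 ≈ -5.5853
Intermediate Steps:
F(Y) = √(194 + Y)
(1420 + 48907)/(-9022 + F(-13*5)) = (1420 + 48907)/(-9022 + √(194 - 13*5)) = 50327/(-9022 + √(194 - 65)) = 50327/(-9022 + √129)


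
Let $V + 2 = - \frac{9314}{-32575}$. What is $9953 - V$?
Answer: $\frac{324274811}{32575} \approx 9954.7$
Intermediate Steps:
$V = - \frac{55836}{32575}$ ($V = -2 - \frac{9314}{-32575} = -2 - - \frac{9314}{32575} = -2 + \frac{9314}{32575} = - \frac{55836}{32575} \approx -1.7141$)
$9953 - V = 9953 - - \frac{55836}{32575} = 9953 + \frac{55836}{32575} = \frac{324274811}{32575}$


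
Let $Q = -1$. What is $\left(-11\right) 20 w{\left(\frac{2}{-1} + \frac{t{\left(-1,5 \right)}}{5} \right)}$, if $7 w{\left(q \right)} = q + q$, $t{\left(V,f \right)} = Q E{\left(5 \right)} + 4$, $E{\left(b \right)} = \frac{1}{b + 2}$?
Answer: $\frac{3784}{49} \approx 77.224$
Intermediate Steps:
$E{\left(b \right)} = \frac{1}{2 + b}$
$t{\left(V,f \right)} = \frac{27}{7}$ ($t{\left(V,f \right)} = - \frac{1}{2 + 5} + 4 = - \frac{1}{7} + 4 = \frac{27}{7}$)
$w{\left(q \right)} = \frac{2 q}{7}$ ($w{\left(q \right)} = \frac{q + q}{7} = \frac{2 q}{7}$)
$\left(-11\right) 20 w{\left(\frac{2}{-1} + \frac{t{\left(-1,5 \right)}}{5} \right)} = \left(-11\right) 20 \frac{2 \left(\frac{2}{-1} + \frac{27}{7 \cdot 5}\right)}{7} = - 220 \frac{2 \left(2 \left(-1\right) + \frac{27}{7} \cdot \frac{1}{5}\right)}{7} = - 220 \frac{2 \left(-2 + \frac{27}{35}\right)}{7} = - 220 \cdot \frac{2}{7} \left(- \frac{43}{35}\right) = \left(-220\right) \left(- \frac{86}{245}\right) = \frac{3784}{49}$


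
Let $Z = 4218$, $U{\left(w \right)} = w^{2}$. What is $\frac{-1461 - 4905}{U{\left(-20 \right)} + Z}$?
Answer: $- \frac{3183}{2309} \approx -1.3785$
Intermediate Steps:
$\frac{-1461 - 4905}{U{\left(-20 \right)} + Z} = \frac{-1461 - 4905}{\left(-20\right)^{2} + 4218} = - \frac{6366}{400 + 4218} = - \frac{6366}{4618} = \left(-6366\right) \frac{1}{4618} = - \frac{3183}{2309}$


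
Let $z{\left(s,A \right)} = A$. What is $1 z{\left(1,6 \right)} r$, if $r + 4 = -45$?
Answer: $-294$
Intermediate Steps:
$r = -49$ ($r = -4 - 45 = -49$)
$1 z{\left(1,6 \right)} r = 1 \cdot 6 \left(-49\right) = 6 \left(-49\right) = -294$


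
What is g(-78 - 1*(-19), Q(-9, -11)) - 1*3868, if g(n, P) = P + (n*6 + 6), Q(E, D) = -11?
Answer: -4227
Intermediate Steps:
g(n, P) = 6 + P + 6*n (g(n, P) = P + (6*n + 6) = P + (6 + 6*n) = 6 + P + 6*n)
g(-78 - 1*(-19), Q(-9, -11)) - 1*3868 = (6 - 11 + 6*(-78 - 1*(-19))) - 1*3868 = (6 - 11 + 6*(-78 + 19)) - 3868 = (6 - 11 + 6*(-59)) - 3868 = (6 - 11 - 354) - 3868 = -359 - 3868 = -4227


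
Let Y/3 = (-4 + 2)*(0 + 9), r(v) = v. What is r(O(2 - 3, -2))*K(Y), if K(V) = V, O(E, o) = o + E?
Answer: 162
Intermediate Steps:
O(E, o) = E + o
Y = -54 (Y = 3*((-4 + 2)*(0 + 9)) = 3*(-2*9) = 3*(-18) = -54)
r(O(2 - 3, -2))*K(Y) = ((2 - 3) - 2)*(-54) = (-1 - 2)*(-54) = -3*(-54) = 162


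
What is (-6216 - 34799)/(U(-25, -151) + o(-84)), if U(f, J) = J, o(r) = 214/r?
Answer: 1722630/6449 ≈ 267.12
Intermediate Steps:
(-6216 - 34799)/(U(-25, -151) + o(-84)) = (-6216 - 34799)/(-151 + 214/(-84)) = -41015/(-151 + 214*(-1/84)) = -41015/(-151 - 107/42) = -41015/(-6449/42) = -41015*(-42/6449) = 1722630/6449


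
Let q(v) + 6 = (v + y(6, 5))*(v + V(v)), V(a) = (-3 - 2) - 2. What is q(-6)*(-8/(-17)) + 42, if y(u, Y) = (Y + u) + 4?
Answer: -270/17 ≈ -15.882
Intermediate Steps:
y(u, Y) = 4 + Y + u
V(a) = -7 (V(a) = -5 - 2 = -7)
q(v) = -6 + (-7 + v)*(15 + v) (q(v) = -6 + (v + (4 + 5 + 6))*(v - 7) = -6 + (v + 15)*(-7 + v) = -6 + (15 + v)*(-7 + v) = -6 + (-7 + v)*(15 + v))
q(-6)*(-8/(-17)) + 42 = (-111 + (-6)² + 8*(-6))*(-8/(-17)) + 42 = (-111 + 36 - 48)*(-8*(-1/17)) + 42 = -123*8/17 + 42 = -984/17 + 42 = -270/17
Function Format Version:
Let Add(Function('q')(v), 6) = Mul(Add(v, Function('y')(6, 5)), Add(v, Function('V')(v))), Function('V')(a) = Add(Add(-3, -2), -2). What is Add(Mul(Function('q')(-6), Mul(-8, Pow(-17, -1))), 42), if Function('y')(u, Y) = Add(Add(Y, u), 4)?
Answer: Rational(-270, 17) ≈ -15.882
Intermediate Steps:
Function('y')(u, Y) = Add(4, Y, u)
Function('V')(a) = -7 (Function('V')(a) = Add(-5, -2) = -7)
Function('q')(v) = Add(-6, Mul(Add(-7, v), Add(15, v))) (Function('q')(v) = Add(-6, Mul(Add(v, Add(4, 5, 6)), Add(v, -7))) = Add(-6, Mul(Add(v, 15), Add(-7, v))) = Add(-6, Mul(Add(15, v), Add(-7, v))) = Add(-6, Mul(Add(-7, v), Add(15, v))))
Add(Mul(Function('q')(-6), Mul(-8, Pow(-17, -1))), 42) = Add(Mul(Add(-111, Pow(-6, 2), Mul(8, -6)), Mul(-8, Pow(-17, -1))), 42) = Add(Mul(Add(-111, 36, -48), Mul(-8, Rational(-1, 17))), 42) = Add(Mul(-123, Rational(8, 17)), 42) = Add(Rational(-984, 17), 42) = Rational(-270, 17)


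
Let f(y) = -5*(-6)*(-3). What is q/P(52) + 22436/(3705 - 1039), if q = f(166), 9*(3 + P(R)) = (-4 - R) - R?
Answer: 19216/1333 ≈ 14.416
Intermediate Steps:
P(R) = -31/9 - 2*R/9 (P(R) = -3 + ((-4 - R) - R)/9 = -3 + (-4 - 2*R)/9 = -3 + (-4/9 - 2*R/9) = -31/9 - 2*R/9)
f(y) = -90 (f(y) = 30*(-3) = -90)
q = -90
q/P(52) + 22436/(3705 - 1039) = -90/(-31/9 - 2/9*52) + 22436/(3705 - 1039) = -90/(-31/9 - 104/9) + 22436/2666 = -90/(-15) + 22436*(1/2666) = -90*(-1/15) + 11218/1333 = 6 + 11218/1333 = 19216/1333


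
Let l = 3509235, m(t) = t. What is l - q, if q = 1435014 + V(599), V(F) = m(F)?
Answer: 2073622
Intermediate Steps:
V(F) = F
q = 1435613 (q = 1435014 + 599 = 1435613)
l - q = 3509235 - 1*1435613 = 3509235 - 1435613 = 2073622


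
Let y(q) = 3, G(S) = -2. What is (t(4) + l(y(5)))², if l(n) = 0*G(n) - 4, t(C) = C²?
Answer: 144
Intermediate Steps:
l(n) = -4 (l(n) = 0*(-2) - 4 = 0 - 4 = -4)
(t(4) + l(y(5)))² = (4² - 4)² = (16 - 4)² = 12² = 144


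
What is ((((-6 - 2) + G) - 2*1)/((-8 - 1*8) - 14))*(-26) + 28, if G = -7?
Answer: 199/15 ≈ 13.267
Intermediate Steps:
((((-6 - 2) + G) - 2*1)/((-8 - 1*8) - 14))*(-26) + 28 = ((((-6 - 2) - 7) - 2*1)/((-8 - 1*8) - 14))*(-26) + 28 = (((-8 - 7) - 2)/((-8 - 8) - 14))*(-26) + 28 = ((-15 - 2)/(-16 - 14))*(-26) + 28 = -17/(-30)*(-26) + 28 = -17*(-1/30)*(-26) + 28 = (17/30)*(-26) + 28 = -221/15 + 28 = 199/15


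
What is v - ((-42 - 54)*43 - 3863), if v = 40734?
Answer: 48725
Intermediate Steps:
v - ((-42 - 54)*43 - 3863) = 40734 - ((-42 - 54)*43 - 3863) = 40734 - (-96*43 - 3863) = 40734 - (-4128 - 3863) = 40734 - 1*(-7991) = 40734 + 7991 = 48725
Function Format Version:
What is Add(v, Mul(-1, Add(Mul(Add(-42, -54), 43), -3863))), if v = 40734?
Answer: 48725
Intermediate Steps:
Add(v, Mul(-1, Add(Mul(Add(-42, -54), 43), -3863))) = Add(40734, Mul(-1, Add(Mul(Add(-42, -54), 43), -3863))) = Add(40734, Mul(-1, Add(Mul(-96, 43), -3863))) = Add(40734, Mul(-1, Add(-4128, -3863))) = Add(40734, Mul(-1, -7991)) = Add(40734, 7991) = 48725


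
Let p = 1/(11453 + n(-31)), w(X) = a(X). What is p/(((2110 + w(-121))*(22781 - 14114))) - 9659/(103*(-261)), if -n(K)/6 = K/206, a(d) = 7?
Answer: 801072891916441/2229551977751784 ≈ 0.35930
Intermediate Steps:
n(K) = -3*K/103 (n(K) = -6*K/206 = -3*K/103)
w(X) = 7
p = 103/1179752 (p = 1/(11453 - 3/103*(-31)) = 1/(11453 + 93/103) = 1/(1179752/103) = 103/1179752 ≈ 8.7306e-5)
p/(((2110 + w(-121))*(22781 - 14114))) - 9659/(103*(-261)) = 103/(1179752*(((2110 + 7)*(22781 - 14114)))) - 9659/(103*(-261)) = 103/(1179752*((2117*8667))) - 9659/(-26883) = (103/1179752)/18348039 - 9659*(-1/26883) = (103/1179752)*(1/18348039) + 9659/26883 = 103/21646135706328 + 9659/26883 = 801072891916441/2229551977751784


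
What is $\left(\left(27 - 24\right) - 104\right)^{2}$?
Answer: $10201$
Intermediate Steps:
$\left(\left(27 - 24\right) - 104\right)^{2} = \left(3 - 104\right)^{2} = \left(-101\right)^{2} = 10201$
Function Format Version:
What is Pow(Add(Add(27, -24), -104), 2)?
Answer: 10201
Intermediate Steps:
Pow(Add(Add(27, -24), -104), 2) = Pow(Add(3, -104), 2) = Pow(-101, 2) = 10201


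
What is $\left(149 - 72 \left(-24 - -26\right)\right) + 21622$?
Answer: $21627$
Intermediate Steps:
$\left(149 - 72 \left(-24 - -26\right)\right) + 21622 = \left(149 - 72 \left(-24 + \left(-8 + 34\right)\right)\right) + 21622 = \left(149 - 72 \left(-24 + 26\right)\right) + 21622 = \left(149 - 144\right) + 21622 = 5 + 21622 = 21627$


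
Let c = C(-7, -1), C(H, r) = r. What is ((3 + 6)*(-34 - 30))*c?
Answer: 576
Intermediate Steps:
c = -1
((3 + 6)*(-34 - 30))*c = ((3 + 6)*(-34 - 30))*(-1) = (9*(-64))*(-1) = -576*(-1) = 576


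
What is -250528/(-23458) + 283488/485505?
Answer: 21380443024/1898162715 ≈ 11.264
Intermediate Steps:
-250528/(-23458) + 283488/485505 = -250528*(-1/23458) + 283488*(1/485505) = 125264/11729 + 94496/161835 = 21380443024/1898162715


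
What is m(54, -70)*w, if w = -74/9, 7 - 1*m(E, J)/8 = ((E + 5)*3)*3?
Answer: 310208/9 ≈ 34468.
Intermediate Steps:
m(E, J) = -304 - 72*E (m(E, J) = 56 - 8*(E + 5)*3*3 = 56 - 8*(5 + E)*3*3 = 56 - 8*(15 + 3*E)*3 = 56 - 8*(45 + 9*E) = 56 + (-360 - 72*E) = -304 - 72*E)
w = -74/9 (w = -74*⅑ = -74/9 ≈ -8.2222)
m(54, -70)*w = (-304 - 72*54)*(-74/9) = (-304 - 3888)*(-74/9) = -4192*(-74/9) = 310208/9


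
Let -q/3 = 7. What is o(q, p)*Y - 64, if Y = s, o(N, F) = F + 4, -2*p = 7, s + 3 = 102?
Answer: -29/2 ≈ -14.500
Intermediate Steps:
s = 99 (s = -3 + 102 = 99)
q = -21 (q = -3*7 = -21)
p = -7/2 (p = -½*7 = -7/2 ≈ -3.5000)
o(N, F) = 4 + F
Y = 99
o(q, p)*Y - 64 = (4 - 7/2)*99 - 64 = (½)*99 - 64 = 99/2 - 64 = -29/2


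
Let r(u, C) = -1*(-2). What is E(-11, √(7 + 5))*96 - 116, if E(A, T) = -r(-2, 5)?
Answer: -308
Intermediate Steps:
r(u, C) = 2
E(A, T) = -2 (E(A, T) = -1*2 = -2)
E(-11, √(7 + 5))*96 - 116 = -2*96 - 116 = -192 - 116 = -308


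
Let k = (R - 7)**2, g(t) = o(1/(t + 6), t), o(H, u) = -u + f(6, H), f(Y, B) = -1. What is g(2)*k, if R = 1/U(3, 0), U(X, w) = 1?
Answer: -108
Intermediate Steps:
o(H, u) = -1 - u (o(H, u) = -u - 1 = -1 - u)
g(t) = -1 - t
R = 1 (R = 1/1 = 1)
k = 36 (k = (1 - 7)**2 = (-6)**2 = 36)
g(2)*k = (-1 - 1*2)*36 = (-1 - 2)*36 = -3*36 = -108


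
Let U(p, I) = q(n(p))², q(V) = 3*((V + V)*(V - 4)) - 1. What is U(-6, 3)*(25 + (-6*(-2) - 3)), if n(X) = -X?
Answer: 171394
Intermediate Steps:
q(V) = -1 + 6*V*(-4 + V) (q(V) = 3*((2*V)*(-4 + V)) - 1 = 3*(2*V*(-4 + V)) - 1 = 6*V*(-4 + V) - 1 = -1 + 6*V*(-4 + V))
U(p, I) = (-1 + 6*p² + 24*p)² (U(p, I) = (-1 - (-24)*p + 6*(-p)²)² = (-1 + 24*p + 6*p²)² = (-1 + 6*p² + 24*p)²)
U(-6, 3)*(25 + (-6*(-2) - 3)) = (1 - 24*(-6) - 6*(-6)²)²*(25 + (-6*(-2) - 3)) = (1 + 144 - 6*36)²*(25 + (12 - 3)) = (1 + 144 - 216)²*(25 + 9) = (-71)²*34 = 5041*34 = 171394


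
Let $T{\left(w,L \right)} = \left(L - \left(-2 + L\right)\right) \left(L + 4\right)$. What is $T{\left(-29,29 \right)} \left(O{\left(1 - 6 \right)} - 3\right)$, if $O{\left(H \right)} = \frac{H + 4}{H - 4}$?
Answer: $- \frac{572}{3} \approx -190.67$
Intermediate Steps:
$O{\left(H \right)} = \frac{4 + H}{-4 + H}$
$T{\left(w,L \right)} = 8 + 2 L$ ($T{\left(w,L \right)} = 2 \left(4 + L\right) = 8 + 2 L$)
$T{\left(-29,29 \right)} \left(O{\left(1 - 6 \right)} - 3\right) = \left(8 + 2 \cdot 29\right) \left(\frac{4 + \left(1 - 6\right)}{-4 + \left(1 - 6\right)} - 3\right) = \left(8 + 58\right) \left(\frac{4 + \left(1 - 6\right)}{-4 + \left(1 - 6\right)} - 3\right) = 66 \left(\frac{4 - 5}{-4 - 5} - 3\right) = 66 \left(\frac{1}{-9} \left(-1\right) - 3\right) = 66 \left(\left(- \frac{1}{9}\right) \left(-1\right) - 3\right) = 66 \left(\frac{1}{9} - 3\right) = 66 \left(- \frac{26}{9}\right) = - \frac{572}{3}$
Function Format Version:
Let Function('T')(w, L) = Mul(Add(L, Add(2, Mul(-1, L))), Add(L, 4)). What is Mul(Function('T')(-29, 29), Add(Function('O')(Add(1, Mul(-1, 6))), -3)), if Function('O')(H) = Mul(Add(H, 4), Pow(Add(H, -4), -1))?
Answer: Rational(-572, 3) ≈ -190.67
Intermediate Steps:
Function('O')(H) = Mul(Pow(Add(-4, H), -1), Add(4, H)) (Function('O')(H) = Mul(Add(4, H), Pow(Add(-4, H), -1)) = Mul(Pow(Add(-4, H), -1), Add(4, H)))
Function('T')(w, L) = Add(8, Mul(2, L)) (Function('T')(w, L) = Mul(2, Add(4, L)) = Add(8, Mul(2, L)))
Mul(Function('T')(-29, 29), Add(Function('O')(Add(1, Mul(-1, 6))), -3)) = Mul(Add(8, Mul(2, 29)), Add(Mul(Pow(Add(-4, Add(1, Mul(-1, 6))), -1), Add(4, Add(1, Mul(-1, 6)))), -3)) = Mul(Add(8, 58), Add(Mul(Pow(Add(-4, Add(1, -6)), -1), Add(4, Add(1, -6))), -3)) = Mul(66, Add(Mul(Pow(Add(-4, -5), -1), Add(4, -5)), -3)) = Mul(66, Add(Mul(Pow(-9, -1), -1), -3)) = Mul(66, Add(Mul(Rational(-1, 9), -1), -3)) = Mul(66, Add(Rational(1, 9), -3)) = Mul(66, Rational(-26, 9)) = Rational(-572, 3)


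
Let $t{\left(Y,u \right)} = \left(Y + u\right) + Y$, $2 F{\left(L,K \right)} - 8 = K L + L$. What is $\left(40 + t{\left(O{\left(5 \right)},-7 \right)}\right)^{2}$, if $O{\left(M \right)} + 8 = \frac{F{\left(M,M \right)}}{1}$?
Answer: $3025$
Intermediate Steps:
$F{\left(L,K \right)} = 4 + \frac{L}{2} + \frac{K L}{2}$ ($F{\left(L,K \right)} = 4 + \frac{K L + L}{2} = 4 + \frac{L + K L}{2} = 4 + \left(\frac{L}{2} + \frac{K L}{2}\right) = 4 + \frac{L}{2} + \frac{K L}{2}$)
$O{\left(M \right)} = -4 + \frac{M}{2} + \frac{M^{2}}{2}$ ($O{\left(M \right)} = -8 + \frac{4 + \frac{M}{2} + \frac{M M}{2}}{1} = -8 + \left(4 + \frac{M}{2} + \frac{M^{2}}{2}\right) 1 = -8 + \left(4 + \frac{M}{2} + \frac{M^{2}}{2}\right) = -4 + \frac{M}{2} + \frac{M^{2}}{2}$)
$t{\left(Y,u \right)} = u + 2 Y$
$\left(40 + t{\left(O{\left(5 \right)},-7 \right)}\right)^{2} = \left(40 - \left(7 - 2 \left(-4 + \frac{1}{2} \cdot 5 + \frac{5^{2}}{2}\right)\right)\right)^{2} = \left(40 - \left(7 - 2 \left(-4 + \frac{5}{2} + \frac{1}{2} \cdot 25\right)\right)\right)^{2} = \left(40 - \left(7 - 2 \left(-4 + \frac{5}{2} + \frac{25}{2}\right)\right)\right)^{2} = \left(40 + \left(-7 + 2 \cdot 11\right)\right)^{2} = \left(40 + \left(-7 + 22\right)\right)^{2} = \left(40 + 15\right)^{2} = 55^{2} = 3025$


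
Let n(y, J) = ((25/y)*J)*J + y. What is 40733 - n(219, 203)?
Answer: 7842341/219 ≈ 35810.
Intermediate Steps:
n(y, J) = y + 25*J²/y (n(y, J) = (25*J/y)*J + y = 25*J²/y + y = y + 25*J²/y)
40733 - n(219, 203) = 40733 - (219 + 25*203²/219) = 40733 - (219 + 25*41209*(1/219)) = 40733 - (219 + 1030225/219) = 40733 - 1*1078186/219 = 40733 - 1078186/219 = 7842341/219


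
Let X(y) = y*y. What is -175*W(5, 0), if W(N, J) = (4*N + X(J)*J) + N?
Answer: -4375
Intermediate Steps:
X(y) = y²
W(N, J) = J³ + 5*N (W(N, J) = (4*N + J²*J) + N = (4*N + J³) + N = (J³ + 4*N) + N = J³ + 5*N)
-175*W(5, 0) = -175*(0³ + 5*5) = -175*(0 + 25) = -175*25 = -4375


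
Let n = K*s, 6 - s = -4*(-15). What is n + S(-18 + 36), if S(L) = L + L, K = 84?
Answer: -4500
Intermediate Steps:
s = -54 (s = 6 - (-4)*(-15) = 6 - 1*60 = 6 - 60 = -54)
n = -4536 (n = 84*(-54) = -4536)
S(L) = 2*L
n + S(-18 + 36) = -4536 + 2*(-18 + 36) = -4536 + 2*18 = -4536 + 36 = -4500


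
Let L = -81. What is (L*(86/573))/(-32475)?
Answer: 774/2067575 ≈ 0.00037435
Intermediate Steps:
(L*(86/573))/(-32475) = -6966/573/(-32475) = -6966/573*(-1/32475) = -81*86/573*(-1/32475) = -2322/191*(-1/32475) = 774/2067575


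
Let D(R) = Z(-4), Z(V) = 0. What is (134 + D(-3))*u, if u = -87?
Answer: -11658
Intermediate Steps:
D(R) = 0
(134 + D(-3))*u = (134 + 0)*(-87) = 134*(-87) = -11658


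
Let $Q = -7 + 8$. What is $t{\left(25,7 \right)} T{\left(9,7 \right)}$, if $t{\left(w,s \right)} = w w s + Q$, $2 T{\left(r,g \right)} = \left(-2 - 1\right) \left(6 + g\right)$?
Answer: $-85332$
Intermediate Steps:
$Q = 1$
$T{\left(r,g \right)} = -9 - \frac{3 g}{2}$ ($T{\left(r,g \right)} = \frac{\left(-2 - 1\right) \left(6 + g\right)}{2} = \frac{\left(-3\right) \left(6 + g\right)}{2} = \frac{-18 - 3 g}{2} = -9 - \frac{3 g}{2}$)
$t{\left(w,s \right)} = 1 + s w^{2}$ ($t{\left(w,s \right)} = w w s + 1 = w^{2} s + 1 = s w^{2} + 1 = 1 + s w^{2}$)
$t{\left(25,7 \right)} T{\left(9,7 \right)} = \left(1 + 7 \cdot 25^{2}\right) \left(-9 - \frac{21}{2}\right) = \left(1 + 7 \cdot 625\right) \left(-9 - \frac{21}{2}\right) = \left(1 + 4375\right) \left(- \frac{39}{2}\right) = 4376 \left(- \frac{39}{2}\right) = -85332$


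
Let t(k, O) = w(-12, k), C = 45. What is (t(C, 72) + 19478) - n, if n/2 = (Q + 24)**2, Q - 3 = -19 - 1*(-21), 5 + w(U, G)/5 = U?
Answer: 17711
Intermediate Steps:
w(U, G) = -25 + 5*U
t(k, O) = -85 (t(k, O) = -25 + 5*(-12) = -25 - 60 = -85)
Q = 5 (Q = 3 + (-19 - 1*(-21)) = 3 + (-19 + 21) = 3 + 2 = 5)
n = 1682 (n = 2*(5 + 24)**2 = 2*29**2 = 2*841 = 1682)
(t(C, 72) + 19478) - n = (-85 + 19478) - 1*1682 = 19393 - 1682 = 17711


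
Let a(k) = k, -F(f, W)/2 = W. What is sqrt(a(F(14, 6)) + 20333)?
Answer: sqrt(20321) ≈ 142.55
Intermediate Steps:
F(f, W) = -2*W
sqrt(a(F(14, 6)) + 20333) = sqrt(-2*6 + 20333) = sqrt(-12 + 20333) = sqrt(20321)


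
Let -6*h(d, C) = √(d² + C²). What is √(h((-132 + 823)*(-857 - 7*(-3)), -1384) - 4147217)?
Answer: √(-37324953 - 6*√20856967277)/3 ≈ 2060.0*I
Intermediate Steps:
h(d, C) = -√(C² + d²)/6 (h(d, C) = -√(d² + C²)/6 = -√(C² + d²)/6)
√(h((-132 + 823)*(-857 - 7*(-3)), -1384) - 4147217) = √(-√((-1384)² + ((-132 + 823)*(-857 - 7*(-3)))²)/6 - 4147217) = √(-√(1915456 + (691*(-857 + 21))²)/6 - 4147217) = √(-√(1915456 + (691*(-836))²)/6 - 4147217) = √(-√(1915456 + (-577676)²)/6 - 4147217) = √(-√(1915456 + 333709560976)/6 - 4147217) = √(-2*√20856967277/3 - 4147217) = √(-4147217 - 2*√20856967277/3)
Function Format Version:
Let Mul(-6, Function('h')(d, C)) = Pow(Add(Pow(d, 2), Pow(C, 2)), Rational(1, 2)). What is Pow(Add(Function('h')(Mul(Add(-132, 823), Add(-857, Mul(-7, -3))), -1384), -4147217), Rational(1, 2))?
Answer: Mul(Rational(1, 3), Pow(Add(-37324953, Mul(-6, Pow(20856967277, Rational(1, 2)))), Rational(1, 2))) ≈ Mul(2060.0, I)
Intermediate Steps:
Function('h')(d, C) = Mul(Rational(-1, 6), Pow(Add(Pow(C, 2), Pow(d, 2)), Rational(1, 2))) (Function('h')(d, C) = Mul(Rational(-1, 6), Pow(Add(Pow(d, 2), Pow(C, 2)), Rational(1, 2))) = Mul(Rational(-1, 6), Pow(Add(Pow(C, 2), Pow(d, 2)), Rational(1, 2))))
Pow(Add(Function('h')(Mul(Add(-132, 823), Add(-857, Mul(-7, -3))), -1384), -4147217), Rational(1, 2)) = Pow(Add(Mul(Rational(-1, 6), Pow(Add(Pow(-1384, 2), Pow(Mul(Add(-132, 823), Add(-857, Mul(-7, -3))), 2)), Rational(1, 2))), -4147217), Rational(1, 2)) = Pow(Add(Mul(Rational(-1, 6), Pow(Add(1915456, Pow(Mul(691, Add(-857, 21)), 2)), Rational(1, 2))), -4147217), Rational(1, 2)) = Pow(Add(Mul(Rational(-1, 6), Pow(Add(1915456, Pow(Mul(691, -836), 2)), Rational(1, 2))), -4147217), Rational(1, 2)) = Pow(Add(Mul(Rational(-1, 6), Pow(Add(1915456, Pow(-577676, 2)), Rational(1, 2))), -4147217), Rational(1, 2)) = Pow(Add(Mul(Rational(-1, 6), Pow(Add(1915456, 333709560976), Rational(1, 2))), -4147217), Rational(1, 2)) = Pow(Add(Mul(Rational(-1, 6), Pow(333711476432, Rational(1, 2))), -4147217), Rational(1, 2)) = Pow(Add(Mul(Rational(-1, 6), Mul(4, Pow(20856967277, Rational(1, 2)))), -4147217), Rational(1, 2)) = Pow(Add(Mul(Rational(-2, 3), Pow(20856967277, Rational(1, 2))), -4147217), Rational(1, 2)) = Pow(Add(-4147217, Mul(Rational(-2, 3), Pow(20856967277, Rational(1, 2)))), Rational(1, 2))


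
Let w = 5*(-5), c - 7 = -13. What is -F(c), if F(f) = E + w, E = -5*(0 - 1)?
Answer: 20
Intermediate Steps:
c = -6 (c = 7 - 13 = -6)
E = 5 (E = -5*(-1) = 5)
w = -25
F(f) = -20 (F(f) = 5 - 25 = -20)
-F(c) = -1*(-20) = 20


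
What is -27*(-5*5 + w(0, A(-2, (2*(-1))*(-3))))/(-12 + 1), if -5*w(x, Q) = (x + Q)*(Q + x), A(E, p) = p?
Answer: -4347/55 ≈ -79.036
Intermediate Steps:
w(x, Q) = -(Q + x)²/5 (w(x, Q) = -(x + Q)*(Q + x)/5 = -(Q + x)*(Q + x)/5 = -(Q + x)²/5)
-27*(-5*5 + w(0, A(-2, (2*(-1))*(-3))))/(-12 + 1) = -27*(-5*5 - ((2*(-1))*(-3) + 0)²/5)/(-12 + 1) = -27*(-25 - (-2*(-3) + 0)²/5)/(-11) = -27*(-25 - (6 + 0)²/5)*(-1)/11 = -27*(-25 - ⅕*6²)*(-1)/11 = -27*(-25 - ⅕*36)*(-1)/11 = -27*(-25 - 36/5)*(-1)/11 = -(-4347)*(-1)/(5*11) = -27*161/55 = -4347/55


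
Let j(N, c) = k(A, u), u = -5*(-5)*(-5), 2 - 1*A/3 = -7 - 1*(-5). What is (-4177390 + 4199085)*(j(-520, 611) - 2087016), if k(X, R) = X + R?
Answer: -45280263655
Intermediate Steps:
A = 12 (A = 6 - 3*(-7 - 1*(-5)) = 6 - 3*(-7 + 5) = 6 - 3*(-2) = 6 + 6 = 12)
u = -125 (u = 25*(-5) = -125)
k(X, R) = R + X
j(N, c) = -113 (j(N, c) = -125 + 12 = -113)
(-4177390 + 4199085)*(j(-520, 611) - 2087016) = (-4177390 + 4199085)*(-113 - 2087016) = 21695*(-2087129) = -45280263655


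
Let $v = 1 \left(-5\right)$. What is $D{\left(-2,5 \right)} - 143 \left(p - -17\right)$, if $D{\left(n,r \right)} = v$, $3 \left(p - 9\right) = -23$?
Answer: $- \frac{7880}{3} \approx -2626.7$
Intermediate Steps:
$p = \frac{4}{3}$ ($p = 9 + \frac{1}{3} \left(-23\right) = 9 - \frac{23}{3} = \frac{4}{3} \approx 1.3333$)
$v = -5$
$D{\left(n,r \right)} = -5$
$D{\left(-2,5 \right)} - 143 \left(p - -17\right) = -5 - 143 \left(\frac{4}{3} - -17\right) = -5 - 143 \left(\frac{4}{3} + 17\right) = -5 - \frac{7865}{3} = - \frac{7880}{3}$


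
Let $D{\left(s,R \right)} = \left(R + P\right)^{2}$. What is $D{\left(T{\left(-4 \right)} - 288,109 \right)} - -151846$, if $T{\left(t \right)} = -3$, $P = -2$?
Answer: $163295$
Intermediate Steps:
$D{\left(s,R \right)} = \left(-2 + R\right)^{2}$ ($D{\left(s,R \right)} = \left(R - 2\right)^{2} = \left(-2 + R\right)^{2}$)
$D{\left(T{\left(-4 \right)} - 288,109 \right)} - -151846 = \left(-2 + 109\right)^{2} - -151846 = 107^{2} + 151846 = 11449 + 151846 = 163295$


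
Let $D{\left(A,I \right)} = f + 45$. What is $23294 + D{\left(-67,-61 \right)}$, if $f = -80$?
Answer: $23259$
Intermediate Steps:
$D{\left(A,I \right)} = -35$ ($D{\left(A,I \right)} = -80 + 45 = -35$)
$23294 + D{\left(-67,-61 \right)} = 23294 - 35 = 23259$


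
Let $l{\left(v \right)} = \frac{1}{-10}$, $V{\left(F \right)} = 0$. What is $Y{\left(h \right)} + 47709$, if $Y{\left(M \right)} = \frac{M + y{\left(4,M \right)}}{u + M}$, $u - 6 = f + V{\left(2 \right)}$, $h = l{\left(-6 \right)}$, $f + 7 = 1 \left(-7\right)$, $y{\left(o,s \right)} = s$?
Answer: $\frac{3864431}{81} \approx 47709.0$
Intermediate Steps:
$l{\left(v \right)} = - \frac{1}{10}$
$f = -14$ ($f = -7 + 1 \left(-7\right) = -7 - 7 = -14$)
$h = - \frac{1}{10} \approx -0.1$
$u = -8$ ($u = 6 + \left(-14 + 0\right) = 6 - 14 = -8$)
$Y{\left(M \right)} = \frac{2 M}{-8 + M}$ ($Y{\left(M \right)} = \frac{M + M}{-8 + M} = \frac{2 M}{-8 + M}$)
$Y{\left(h \right)} + 47709 = 2 \left(- \frac{1}{10}\right) \frac{1}{-8 - \frac{1}{10}} + 47709 = 2 \left(- \frac{1}{10}\right) \frac{1}{- \frac{81}{10}} + 47709 = 2 \left(- \frac{1}{10}\right) \left(- \frac{10}{81}\right) + 47709 = \frac{2}{81} + 47709 = \frac{3864431}{81}$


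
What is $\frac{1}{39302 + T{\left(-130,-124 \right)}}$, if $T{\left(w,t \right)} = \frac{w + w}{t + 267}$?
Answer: $\frac{11}{432302} \approx 2.5445 \cdot 10^{-5}$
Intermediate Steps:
$T{\left(w,t \right)} = \frac{2 w}{267 + t}$
$\frac{1}{39302 + T{\left(-130,-124 \right)}} = \frac{1}{39302 + 2 \left(-130\right) \frac{1}{267 - 124}} = \frac{1}{39302 + 2 \left(-130\right) \frac{1}{143}} = \frac{1}{39302 - \frac{20}{11}} = \frac{1}{\frac{432302}{11}} = \frac{11}{432302}$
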